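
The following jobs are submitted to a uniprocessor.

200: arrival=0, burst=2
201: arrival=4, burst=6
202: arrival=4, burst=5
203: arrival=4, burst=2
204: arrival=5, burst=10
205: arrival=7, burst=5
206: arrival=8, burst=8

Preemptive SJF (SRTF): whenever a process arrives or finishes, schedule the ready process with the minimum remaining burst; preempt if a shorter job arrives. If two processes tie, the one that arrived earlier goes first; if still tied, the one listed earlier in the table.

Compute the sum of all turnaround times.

Timeline: | 200 0-2 | idle 2-4 | 203 4-6 | 202 6-11 | 205 11-16 | 201 16-22 | 206 22-30 | 204 30-40 |
Completion: 200=2  201=22  202=11  203=6  204=40  205=16  206=30
Turnaround (C−A): 200=2  201=18  202=7  203=2  204=35  205=9  206=22
Turnaround = completion − arrival: 200=2, 201=18, 202=7, 203=2, 204=35, 205=9, 206=22
Total turnaround = 2 + 18 + 7 + 2 + 35 + 9 + 22 = 95

95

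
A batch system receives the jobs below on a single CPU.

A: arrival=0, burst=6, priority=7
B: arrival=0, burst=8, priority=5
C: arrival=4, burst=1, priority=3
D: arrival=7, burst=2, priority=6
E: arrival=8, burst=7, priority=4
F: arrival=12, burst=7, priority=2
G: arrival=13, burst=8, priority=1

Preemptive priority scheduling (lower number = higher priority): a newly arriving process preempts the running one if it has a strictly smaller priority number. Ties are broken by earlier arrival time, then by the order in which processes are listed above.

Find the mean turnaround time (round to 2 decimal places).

20.29

Timeline: | B 0-4 | C 4-5 | B 5-8 | E 8-12 | F 12-13 | G 13-21 | F 21-27 | E 27-30 | B 30-31 | D 31-33 | A 33-39 |
Completion: A=39  B=31  C=5  D=33  E=30  F=27  G=21
Turnaround (C−A): A=39  B=31  C=1  D=26  E=22  F=15  G=8
Turnaround times: A=39, B=31, C=1, D=26, E=22, F=15, G=8
Average turnaround = (39+31+1+26+22+15+8) / 7 = 142/7 = 20.29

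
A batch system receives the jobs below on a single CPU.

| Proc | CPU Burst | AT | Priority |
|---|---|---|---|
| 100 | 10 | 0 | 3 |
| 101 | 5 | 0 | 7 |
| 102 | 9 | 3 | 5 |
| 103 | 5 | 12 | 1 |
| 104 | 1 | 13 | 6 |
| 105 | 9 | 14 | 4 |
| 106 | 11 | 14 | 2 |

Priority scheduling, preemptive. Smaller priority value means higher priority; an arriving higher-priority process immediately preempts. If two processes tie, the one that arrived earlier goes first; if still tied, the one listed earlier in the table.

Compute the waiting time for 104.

31

Timeline: | 100 0-10 | 102 10-12 | 103 12-17 | 106 17-28 | 105 28-37 | 102 37-44 | 104 44-45 | 101 45-50 |
Completion: 100=10  101=50  102=44  103=17  104=45  105=37  106=28
Waiting(104) = turnaround − burst = 32 − 1 = 31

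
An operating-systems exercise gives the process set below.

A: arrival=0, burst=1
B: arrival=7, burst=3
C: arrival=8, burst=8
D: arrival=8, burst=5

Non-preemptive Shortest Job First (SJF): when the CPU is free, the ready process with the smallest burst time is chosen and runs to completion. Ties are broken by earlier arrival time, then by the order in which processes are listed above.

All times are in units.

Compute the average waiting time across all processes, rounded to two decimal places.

2.25

Schedule: | A 0-1 | idle 1-7 | B 7-10 | D 10-15 | C 15-23 |
Completion: A=1  B=10  C=23  D=15
Turnaround (C−A): A=1  B=3  C=15  D=7
Waiting times: A=0, B=0, C=7, D=2
Average waiting = (0+0+7+2) / 4 = 9/4 = 2.25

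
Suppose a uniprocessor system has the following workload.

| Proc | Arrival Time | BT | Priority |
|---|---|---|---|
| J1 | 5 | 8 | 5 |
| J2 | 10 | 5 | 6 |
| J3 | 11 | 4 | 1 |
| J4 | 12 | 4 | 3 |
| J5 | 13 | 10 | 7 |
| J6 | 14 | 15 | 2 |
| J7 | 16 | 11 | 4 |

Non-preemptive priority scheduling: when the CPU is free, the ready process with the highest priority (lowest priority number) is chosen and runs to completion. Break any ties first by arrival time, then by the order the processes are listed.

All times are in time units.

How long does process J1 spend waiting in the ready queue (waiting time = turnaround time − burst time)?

0

Schedule: | idle 0-5 | J1 5-13 | J3 13-17 | J6 17-32 | J4 32-36 | J7 36-47 | J2 47-52 | J5 52-62 |
Completion: J1=13  J2=52  J3=17  J4=36  J5=62  J6=32  J7=47
Waiting(J1) = turnaround − burst = 8 − 8 = 0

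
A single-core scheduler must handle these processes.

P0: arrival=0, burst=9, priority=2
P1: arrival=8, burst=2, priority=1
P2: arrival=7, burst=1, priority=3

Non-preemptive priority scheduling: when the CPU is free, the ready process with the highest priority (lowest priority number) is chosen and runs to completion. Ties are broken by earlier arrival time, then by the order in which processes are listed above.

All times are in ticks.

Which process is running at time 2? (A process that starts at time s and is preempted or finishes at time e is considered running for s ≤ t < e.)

P0

Gantt: | P0 0-9 | P1 9-11 | P2 11-12 |
Completion: P0=9  P1=11  P2=12
Turnaround (C−A): P0=9  P1=3  P2=5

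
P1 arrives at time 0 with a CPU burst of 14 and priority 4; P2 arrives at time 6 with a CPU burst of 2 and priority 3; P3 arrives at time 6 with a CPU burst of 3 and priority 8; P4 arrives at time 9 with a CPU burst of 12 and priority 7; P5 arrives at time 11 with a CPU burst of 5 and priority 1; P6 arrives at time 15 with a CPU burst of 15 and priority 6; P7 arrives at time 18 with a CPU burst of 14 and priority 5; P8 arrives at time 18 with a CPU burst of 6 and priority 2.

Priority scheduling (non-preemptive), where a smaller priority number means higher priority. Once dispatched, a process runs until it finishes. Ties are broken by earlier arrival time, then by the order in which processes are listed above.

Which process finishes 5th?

P7

Timeline: | P1 0-14 | P5 14-19 | P8 19-25 | P2 25-27 | P7 27-41 | P6 41-56 | P4 56-68 | P3 68-71 |
Completion: P1=14  P2=27  P3=71  P4=68  P5=19  P6=56  P7=41  P8=25
Turnaround (C−A): P1=14  P2=21  P3=65  P4=59  P5=8  P6=41  P7=23  P8=7
Finish order: P1 → P5 → P8 → P2 → P7 → P6 → P4 → P3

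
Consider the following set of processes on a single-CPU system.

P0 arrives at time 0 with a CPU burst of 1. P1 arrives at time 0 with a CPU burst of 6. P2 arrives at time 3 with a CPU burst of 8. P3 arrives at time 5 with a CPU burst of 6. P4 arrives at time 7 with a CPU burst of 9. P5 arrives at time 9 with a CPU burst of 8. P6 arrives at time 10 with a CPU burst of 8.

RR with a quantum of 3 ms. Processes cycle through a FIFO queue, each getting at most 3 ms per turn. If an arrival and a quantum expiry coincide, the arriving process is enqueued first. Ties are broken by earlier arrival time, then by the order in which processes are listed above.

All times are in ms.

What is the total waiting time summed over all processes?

124

Gantt: | P0 0-1 | P1 1-4 | P2 4-7 | P1 7-10 | P3 10-13 | P4 13-16 | P2 16-19 | P5 19-22 | P6 22-25 | P3 25-28 | P4 28-31 | P2 31-33 | P5 33-36 | P6 36-39 | P4 39-42 | P5 42-44 | P6 44-46 |
Completion: P0=1  P1=10  P2=33  P3=28  P4=42  P5=44  P6=46
Waiting = turnaround − burst: P0=0, P1=4, P2=22, P3=17, P4=26, P5=27, P6=28
Total waiting = 0 + 4 + 22 + 17 + 26 + 27 + 28 = 124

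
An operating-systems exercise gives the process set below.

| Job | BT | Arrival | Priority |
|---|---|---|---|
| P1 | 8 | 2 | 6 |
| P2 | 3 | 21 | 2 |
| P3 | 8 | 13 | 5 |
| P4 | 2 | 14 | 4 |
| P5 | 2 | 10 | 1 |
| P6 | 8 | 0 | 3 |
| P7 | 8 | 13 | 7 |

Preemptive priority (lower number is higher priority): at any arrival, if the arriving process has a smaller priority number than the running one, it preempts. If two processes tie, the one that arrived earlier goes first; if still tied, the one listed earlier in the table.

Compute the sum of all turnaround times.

83

Timeline: | P6 0-8 | P1 8-10 | P5 10-12 | P1 12-13 | P3 13-14 | P4 14-16 | P3 16-21 | P2 21-24 | P3 24-26 | P1 26-31 | P7 31-39 |
Completion: P1=31  P2=24  P3=26  P4=16  P5=12  P6=8  P7=39
Turnaround (C−A): P1=29  P2=3  P3=13  P4=2  P5=2  P6=8  P7=26
Turnaround = completion − arrival: P1=29, P2=3, P3=13, P4=2, P5=2, P6=8, P7=26
Total turnaround = 29 + 3 + 13 + 2 + 2 + 8 + 26 = 83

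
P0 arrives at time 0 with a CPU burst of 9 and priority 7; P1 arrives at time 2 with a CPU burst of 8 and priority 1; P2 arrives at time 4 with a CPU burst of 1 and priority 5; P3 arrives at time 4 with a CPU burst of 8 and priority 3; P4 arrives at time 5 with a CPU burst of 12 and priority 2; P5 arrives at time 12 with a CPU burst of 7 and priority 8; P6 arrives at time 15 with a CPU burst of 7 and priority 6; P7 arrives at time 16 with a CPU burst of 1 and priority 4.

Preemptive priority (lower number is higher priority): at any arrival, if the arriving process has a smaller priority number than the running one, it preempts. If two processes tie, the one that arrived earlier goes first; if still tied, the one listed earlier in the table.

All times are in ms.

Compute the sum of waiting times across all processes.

Gantt: | P0 0-2 | P1 2-10 | P4 10-22 | P3 22-30 | P7 30-31 | P2 31-32 | P6 32-39 | P0 39-46 | P5 46-53 |
Completion: P0=46  P1=10  P2=32  P3=30  P4=22  P5=53  P6=39  P7=31
Waiting = turnaround − burst: P0=37, P1=0, P2=27, P3=18, P4=5, P5=34, P6=17, P7=14
Total waiting = 37 + 0 + 27 + 18 + 5 + 34 + 17 + 14 = 152

152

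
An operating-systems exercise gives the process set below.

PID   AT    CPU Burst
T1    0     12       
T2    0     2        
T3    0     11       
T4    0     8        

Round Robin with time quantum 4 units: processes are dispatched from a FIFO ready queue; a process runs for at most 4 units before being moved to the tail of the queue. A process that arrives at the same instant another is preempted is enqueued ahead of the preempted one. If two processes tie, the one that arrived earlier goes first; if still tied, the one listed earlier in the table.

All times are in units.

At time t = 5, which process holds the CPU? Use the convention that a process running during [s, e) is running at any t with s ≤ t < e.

T2

Timeline: | T1 0-4 | T2 4-6 | T3 6-10 | T4 10-14 | T1 14-18 | T3 18-22 | T4 22-26 | T1 26-30 | T3 30-33 |
Completion: T1=30  T2=6  T3=33  T4=26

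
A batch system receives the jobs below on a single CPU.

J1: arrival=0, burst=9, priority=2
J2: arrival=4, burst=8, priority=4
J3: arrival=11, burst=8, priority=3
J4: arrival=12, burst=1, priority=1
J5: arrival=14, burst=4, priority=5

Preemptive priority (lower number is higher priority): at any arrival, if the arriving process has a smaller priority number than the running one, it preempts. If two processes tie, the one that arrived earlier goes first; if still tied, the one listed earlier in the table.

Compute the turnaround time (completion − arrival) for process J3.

9

Gantt: | J1 0-9 | J2 9-11 | J3 11-12 | J4 12-13 | J3 13-20 | J2 20-26 | J5 26-30 |
Completion: J1=9  J2=26  J3=20  J4=13  J5=30
Turnaround (C−A): J1=9  J2=22  J3=9  J4=1  J5=16
Turnaround(J3) = completion − arrival = 20 − 11 = 9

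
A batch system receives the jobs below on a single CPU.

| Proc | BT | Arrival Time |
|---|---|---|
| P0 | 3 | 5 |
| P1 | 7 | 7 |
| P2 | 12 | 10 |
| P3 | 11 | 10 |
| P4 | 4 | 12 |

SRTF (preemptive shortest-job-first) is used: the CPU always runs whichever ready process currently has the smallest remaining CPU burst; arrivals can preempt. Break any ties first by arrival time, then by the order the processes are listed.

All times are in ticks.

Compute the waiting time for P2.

20

Gantt: | idle 0-5 | P0 5-8 | P1 8-15 | P4 15-19 | P3 19-30 | P2 30-42 |
Completion: P0=8  P1=15  P2=42  P3=30  P4=19
Turnaround (C−A): P0=3  P1=8  P2=32  P3=20  P4=7
Waiting(P2) = turnaround − burst = 32 − 12 = 20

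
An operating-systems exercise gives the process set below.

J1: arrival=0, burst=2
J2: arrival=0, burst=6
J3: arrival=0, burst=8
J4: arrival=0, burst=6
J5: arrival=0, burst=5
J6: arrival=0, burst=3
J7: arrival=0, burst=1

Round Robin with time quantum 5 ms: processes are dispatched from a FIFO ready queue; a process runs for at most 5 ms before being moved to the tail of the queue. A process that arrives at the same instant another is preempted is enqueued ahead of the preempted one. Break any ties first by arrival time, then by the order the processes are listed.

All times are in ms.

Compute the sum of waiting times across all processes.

Gantt: | J1 0-2 | J2 2-7 | J3 7-12 | J4 12-17 | J5 17-22 | J6 22-25 | J7 25-26 | J2 26-27 | J3 27-30 | J4 30-31 |
Completion: J1=2  J2=27  J3=30  J4=31  J5=22  J6=25  J7=26
Turnaround (C−A): J1=2  J2=27  J3=30  J4=31  J5=22  J6=25  J7=26
Waiting = turnaround − burst: J1=0, J2=21, J3=22, J4=25, J5=17, J6=22, J7=25
Total waiting = 0 + 21 + 22 + 25 + 17 + 22 + 25 = 132

132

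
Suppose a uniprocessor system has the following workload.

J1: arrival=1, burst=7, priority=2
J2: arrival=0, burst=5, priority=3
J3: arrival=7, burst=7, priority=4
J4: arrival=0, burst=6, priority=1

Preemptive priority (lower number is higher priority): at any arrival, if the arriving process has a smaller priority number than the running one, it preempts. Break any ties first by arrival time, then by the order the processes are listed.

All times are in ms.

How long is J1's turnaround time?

Timeline: | J4 0-6 | J1 6-13 | J2 13-18 | J3 18-25 |
Completion: J1=13  J2=18  J3=25  J4=6
Turnaround (C−A): J1=12  J2=18  J3=18  J4=6
Turnaround(J1) = completion − arrival = 13 − 1 = 12

12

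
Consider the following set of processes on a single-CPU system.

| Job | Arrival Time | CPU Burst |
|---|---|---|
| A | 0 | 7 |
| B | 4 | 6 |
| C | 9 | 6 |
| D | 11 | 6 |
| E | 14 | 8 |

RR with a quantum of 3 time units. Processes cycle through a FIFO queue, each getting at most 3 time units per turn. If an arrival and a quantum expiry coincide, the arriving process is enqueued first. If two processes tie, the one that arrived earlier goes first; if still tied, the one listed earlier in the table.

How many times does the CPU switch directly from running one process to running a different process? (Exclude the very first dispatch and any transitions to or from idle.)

Timeline: | A 0-6 | B 6-9 | A 9-10 | C 10-13 | B 13-16 | D 16-19 | C 19-22 | E 22-25 | D 25-28 | E 28-33 |
Completion: A=10  B=16  C=22  D=28  E=33

9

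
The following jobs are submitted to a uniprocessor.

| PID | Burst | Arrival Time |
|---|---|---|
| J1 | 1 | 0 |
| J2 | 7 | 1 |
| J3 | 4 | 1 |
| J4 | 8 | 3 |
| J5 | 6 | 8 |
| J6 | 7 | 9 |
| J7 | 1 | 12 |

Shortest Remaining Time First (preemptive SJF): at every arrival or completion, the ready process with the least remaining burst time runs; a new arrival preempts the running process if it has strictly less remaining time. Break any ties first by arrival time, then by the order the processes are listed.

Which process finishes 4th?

Gantt: | J1 0-1 | J3 1-5 | J2 5-12 | J7 12-13 | J5 13-19 | J6 19-26 | J4 26-34 |
Completion: J1=1  J2=12  J3=5  J4=34  J5=19  J6=26  J7=13
Turnaround (C−A): J1=1  J2=11  J3=4  J4=31  J5=11  J6=17  J7=1
Finish order: J1 → J3 → J2 → J7 → J5 → J6 → J4

J7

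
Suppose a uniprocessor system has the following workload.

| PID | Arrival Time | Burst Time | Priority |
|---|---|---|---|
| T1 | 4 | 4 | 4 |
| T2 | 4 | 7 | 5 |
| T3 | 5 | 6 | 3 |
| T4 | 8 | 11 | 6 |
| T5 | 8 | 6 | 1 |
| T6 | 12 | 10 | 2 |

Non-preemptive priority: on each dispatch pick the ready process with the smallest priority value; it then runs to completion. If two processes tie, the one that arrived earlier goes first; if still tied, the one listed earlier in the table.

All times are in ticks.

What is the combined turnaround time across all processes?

Schedule: | idle 0-4 | T1 4-8 | T5 8-14 | T6 14-24 | T3 24-30 | T2 30-37 | T4 37-48 |
Completion: T1=8  T2=37  T3=30  T4=48  T5=14  T6=24
Turnaround (C−A): T1=4  T2=33  T3=25  T4=40  T5=6  T6=12
Turnaround = completion − arrival: T1=4, T2=33, T3=25, T4=40, T5=6, T6=12
Total turnaround = 4 + 33 + 25 + 40 + 6 + 12 = 120

120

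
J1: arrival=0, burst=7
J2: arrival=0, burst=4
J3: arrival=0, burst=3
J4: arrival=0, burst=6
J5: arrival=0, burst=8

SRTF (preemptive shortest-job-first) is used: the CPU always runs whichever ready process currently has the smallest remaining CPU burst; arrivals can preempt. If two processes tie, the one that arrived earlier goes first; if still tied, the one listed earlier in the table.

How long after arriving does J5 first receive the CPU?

20

Timeline: | J3 0-3 | J2 3-7 | J4 7-13 | J1 13-20 | J5 20-28 |
Completion: J1=20  J2=7  J3=3  J4=13  J5=28
Response(J5) = first start − arrival = 20 − 0 = 20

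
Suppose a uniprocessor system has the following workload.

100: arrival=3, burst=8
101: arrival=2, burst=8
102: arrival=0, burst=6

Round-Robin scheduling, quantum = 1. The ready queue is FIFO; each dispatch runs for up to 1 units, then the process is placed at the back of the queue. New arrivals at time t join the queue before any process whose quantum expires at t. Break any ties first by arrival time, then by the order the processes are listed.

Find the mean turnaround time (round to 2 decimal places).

Schedule: | 102 0-2 | 101 2-3 | 102 3-4 | 100 4-5 | 101 5-6 | 102 6-7 | 100 7-8 | 101 8-9 | 102 9-10 | 100 10-11 | 101 11-12 | 102 12-13 | 100 13-14 | 101 14-15 | 100 15-16 | 101 16-17 | 100 17-18 | 101 18-19 | 100 19-20 | 101 20-21 | 100 21-22 |
Completion: 100=22  101=21  102=13
Turnaround (C−A): 100=19  101=19  102=13
Turnaround times: 100=19, 101=19, 102=13
Average turnaround = (19+19+13) / 3 = 51/3 = 17.00

17.00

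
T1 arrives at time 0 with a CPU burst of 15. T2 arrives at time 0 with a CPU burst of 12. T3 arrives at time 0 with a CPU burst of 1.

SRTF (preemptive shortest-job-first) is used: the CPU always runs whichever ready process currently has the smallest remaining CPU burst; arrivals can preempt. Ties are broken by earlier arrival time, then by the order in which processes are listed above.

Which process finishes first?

Timeline: | T3 0-1 | T2 1-13 | T1 13-28 |
Completion: T1=28  T2=13  T3=1
Turnaround (C−A): T1=28  T2=13  T3=1
Finish order: T3 → T2 → T1

T3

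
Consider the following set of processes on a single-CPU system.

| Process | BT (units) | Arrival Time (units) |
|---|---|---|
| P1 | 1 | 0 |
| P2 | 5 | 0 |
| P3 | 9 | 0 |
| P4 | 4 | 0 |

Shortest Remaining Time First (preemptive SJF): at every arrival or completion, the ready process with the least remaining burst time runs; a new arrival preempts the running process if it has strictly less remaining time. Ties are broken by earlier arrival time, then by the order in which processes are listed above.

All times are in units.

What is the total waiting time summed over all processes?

Gantt: | P1 0-1 | P4 1-5 | P2 5-10 | P3 10-19 |
Completion: P1=1  P2=10  P3=19  P4=5
Turnaround (C−A): P1=1  P2=10  P3=19  P4=5
Waiting = turnaround − burst: P1=0, P2=5, P3=10, P4=1
Total waiting = 0 + 5 + 10 + 1 = 16

16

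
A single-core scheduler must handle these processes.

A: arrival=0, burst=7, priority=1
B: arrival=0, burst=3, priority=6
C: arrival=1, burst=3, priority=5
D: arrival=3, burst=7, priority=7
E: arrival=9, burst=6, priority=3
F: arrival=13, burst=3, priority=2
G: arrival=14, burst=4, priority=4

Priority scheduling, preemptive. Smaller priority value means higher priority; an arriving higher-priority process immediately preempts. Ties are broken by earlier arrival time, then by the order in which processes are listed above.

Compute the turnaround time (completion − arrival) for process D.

30

Gantt: | A 0-7 | C 7-9 | E 9-13 | F 13-16 | E 16-18 | G 18-22 | C 22-23 | B 23-26 | D 26-33 |
Completion: A=7  B=26  C=23  D=33  E=18  F=16  G=22
Turnaround (C−A): A=7  B=26  C=22  D=30  E=9  F=3  G=8
Turnaround(D) = completion − arrival = 33 − 3 = 30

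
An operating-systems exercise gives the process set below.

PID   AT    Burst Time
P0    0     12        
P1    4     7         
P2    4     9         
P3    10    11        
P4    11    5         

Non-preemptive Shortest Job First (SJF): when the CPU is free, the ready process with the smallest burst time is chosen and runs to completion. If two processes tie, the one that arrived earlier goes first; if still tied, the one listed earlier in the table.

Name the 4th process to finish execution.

P2

Schedule: | P0 0-12 | P4 12-17 | P1 17-24 | P2 24-33 | P3 33-44 |
Completion: P0=12  P1=24  P2=33  P3=44  P4=17
Finish order: P0 → P4 → P1 → P2 → P3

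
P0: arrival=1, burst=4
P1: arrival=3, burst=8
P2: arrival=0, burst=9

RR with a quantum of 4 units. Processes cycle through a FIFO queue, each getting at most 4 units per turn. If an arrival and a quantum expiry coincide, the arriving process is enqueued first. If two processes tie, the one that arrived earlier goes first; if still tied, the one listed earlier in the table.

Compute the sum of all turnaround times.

Schedule: | P2 0-4 | P0 4-8 | P1 8-12 | P2 12-16 | P1 16-20 | P2 20-21 |
Completion: P0=8  P1=20  P2=21
Turnaround = completion − arrival: P0=7, P1=17, P2=21
Total turnaround = 7 + 17 + 21 = 45

45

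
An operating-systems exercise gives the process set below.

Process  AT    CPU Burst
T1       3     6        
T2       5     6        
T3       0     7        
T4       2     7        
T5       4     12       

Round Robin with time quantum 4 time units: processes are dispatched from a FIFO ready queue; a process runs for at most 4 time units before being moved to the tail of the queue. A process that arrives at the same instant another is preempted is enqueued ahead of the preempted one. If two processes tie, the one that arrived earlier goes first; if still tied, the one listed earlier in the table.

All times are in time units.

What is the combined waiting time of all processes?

93

Schedule: | T3 0-4 | T4 4-8 | T1 8-12 | T5 12-16 | T3 16-19 | T2 19-23 | T4 23-26 | T1 26-28 | T5 28-32 | T2 32-34 | T5 34-38 |
Completion: T1=28  T2=34  T3=19  T4=26  T5=38
Waiting = turnaround − burst: T1=19, T2=23, T3=12, T4=17, T5=22
Total waiting = 19 + 23 + 12 + 17 + 22 = 93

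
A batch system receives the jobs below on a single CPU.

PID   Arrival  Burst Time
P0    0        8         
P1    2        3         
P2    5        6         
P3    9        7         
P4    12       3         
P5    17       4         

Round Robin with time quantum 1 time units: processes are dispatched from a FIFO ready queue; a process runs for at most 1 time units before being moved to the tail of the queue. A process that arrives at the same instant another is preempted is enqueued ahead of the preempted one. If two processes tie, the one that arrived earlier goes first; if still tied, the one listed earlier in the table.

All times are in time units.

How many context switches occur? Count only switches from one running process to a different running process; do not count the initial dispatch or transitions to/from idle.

Schedule: | P0 0-2 | P1 2-3 | P0 3-4 | P1 4-5 | P0 5-6 | P2 6-7 | P1 7-8 | P0 8-9 | P2 9-10 | P3 10-11 | P0 11-12 | P2 12-13 | P3 13-14 | P4 14-15 | P0 15-16 | P2 16-17 | P3 17-18 | P4 18-19 | P0 19-20 | P5 20-21 | P2 21-22 | P3 22-23 | P4 23-24 | P5 24-25 | P2 25-26 | P3 26-27 | P5 27-28 | P3 28-29 | P5 29-30 | P3 30-31 |
Completion: P0=20  P1=8  P2=26  P3=31  P4=24  P5=30

29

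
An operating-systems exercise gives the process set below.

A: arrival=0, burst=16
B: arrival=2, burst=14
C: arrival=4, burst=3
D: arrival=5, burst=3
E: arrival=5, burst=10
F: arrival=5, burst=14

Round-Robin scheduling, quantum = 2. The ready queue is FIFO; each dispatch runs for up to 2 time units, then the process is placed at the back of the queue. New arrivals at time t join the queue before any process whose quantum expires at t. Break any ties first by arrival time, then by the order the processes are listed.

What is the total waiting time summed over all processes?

180

Timeline: | A 0-2 | B 2-4 | A 4-6 | C 6-8 | B 8-10 | D 10-12 | E 12-14 | F 14-16 | A 16-18 | C 18-19 | B 19-21 | D 21-22 | E 22-24 | F 24-26 | A 26-28 | B 28-30 | E 30-32 | F 32-34 | A 34-36 | B 36-38 | E 38-40 | F 40-42 | A 42-44 | B 44-46 | E 46-48 | F 48-50 | A 50-52 | B 52-54 | F 54-56 | A 56-58 | F 58-60 |
Completion: A=58  B=54  C=19  D=22  E=48  F=60
Turnaround (C−A): A=58  B=52  C=15  D=17  E=43  F=55
Waiting = turnaround − burst: A=42, B=38, C=12, D=14, E=33, F=41
Total waiting = 42 + 38 + 12 + 14 + 33 + 41 = 180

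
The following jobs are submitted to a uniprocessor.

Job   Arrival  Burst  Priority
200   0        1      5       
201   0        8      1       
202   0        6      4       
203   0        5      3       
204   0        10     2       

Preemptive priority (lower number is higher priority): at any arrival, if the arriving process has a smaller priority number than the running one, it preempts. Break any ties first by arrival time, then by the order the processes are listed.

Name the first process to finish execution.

201

Timeline: | 201 0-8 | 204 8-18 | 203 18-23 | 202 23-29 | 200 29-30 |
Completion: 200=30  201=8  202=29  203=23  204=18
Finish order: 201 → 204 → 203 → 202 → 200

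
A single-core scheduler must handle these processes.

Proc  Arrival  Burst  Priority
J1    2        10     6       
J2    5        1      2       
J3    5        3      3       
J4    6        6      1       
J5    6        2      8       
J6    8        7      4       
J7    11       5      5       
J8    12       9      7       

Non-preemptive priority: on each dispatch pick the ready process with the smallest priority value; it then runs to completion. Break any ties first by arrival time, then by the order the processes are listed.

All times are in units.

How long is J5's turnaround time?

Timeline: | idle 0-2 | J1 2-12 | J4 12-18 | J2 18-19 | J3 19-22 | J6 22-29 | J7 29-34 | J8 34-43 | J5 43-45 |
Completion: J1=12  J2=19  J3=22  J4=18  J5=45  J6=29  J7=34  J8=43
Turnaround (C−A): J1=10  J2=14  J3=17  J4=12  J5=39  J6=21  J7=23  J8=31
Turnaround(J5) = completion − arrival = 45 − 6 = 39

39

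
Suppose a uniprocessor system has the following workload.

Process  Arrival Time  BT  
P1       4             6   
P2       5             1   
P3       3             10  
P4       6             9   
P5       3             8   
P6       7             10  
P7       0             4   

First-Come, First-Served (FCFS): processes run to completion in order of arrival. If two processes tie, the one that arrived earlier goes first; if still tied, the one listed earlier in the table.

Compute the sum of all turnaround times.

Timeline: | P7 0-4 | P3 4-14 | P5 14-22 | P1 22-28 | P2 28-29 | P4 29-38 | P6 38-48 |
Completion: P1=28  P2=29  P3=14  P4=38  P5=22  P6=48  P7=4
Turnaround = completion − arrival: P1=24, P2=24, P3=11, P4=32, P5=19, P6=41, P7=4
Total turnaround = 24 + 24 + 11 + 32 + 19 + 41 + 4 = 155

155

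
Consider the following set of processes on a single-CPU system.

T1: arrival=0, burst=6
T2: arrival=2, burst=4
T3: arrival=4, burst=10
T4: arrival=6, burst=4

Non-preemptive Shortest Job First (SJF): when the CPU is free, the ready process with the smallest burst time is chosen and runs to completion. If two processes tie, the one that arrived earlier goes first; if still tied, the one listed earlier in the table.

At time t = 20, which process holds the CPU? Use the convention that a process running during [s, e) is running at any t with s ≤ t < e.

Gantt: | T1 0-6 | T2 6-10 | T4 10-14 | T3 14-24 |
Completion: T1=6  T2=10  T3=24  T4=14

T3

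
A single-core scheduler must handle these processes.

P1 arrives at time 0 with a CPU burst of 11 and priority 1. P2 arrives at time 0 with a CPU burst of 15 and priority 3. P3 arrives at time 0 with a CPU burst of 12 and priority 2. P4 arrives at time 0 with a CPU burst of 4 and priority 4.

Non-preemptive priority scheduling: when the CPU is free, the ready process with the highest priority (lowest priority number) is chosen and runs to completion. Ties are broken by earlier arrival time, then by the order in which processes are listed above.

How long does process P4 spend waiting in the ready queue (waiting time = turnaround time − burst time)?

Gantt: | P1 0-11 | P3 11-23 | P2 23-38 | P4 38-42 |
Completion: P1=11  P2=38  P3=23  P4=42
Turnaround (C−A): P1=11  P2=38  P3=23  P4=42
Waiting(P4) = turnaround − burst = 42 − 4 = 38

38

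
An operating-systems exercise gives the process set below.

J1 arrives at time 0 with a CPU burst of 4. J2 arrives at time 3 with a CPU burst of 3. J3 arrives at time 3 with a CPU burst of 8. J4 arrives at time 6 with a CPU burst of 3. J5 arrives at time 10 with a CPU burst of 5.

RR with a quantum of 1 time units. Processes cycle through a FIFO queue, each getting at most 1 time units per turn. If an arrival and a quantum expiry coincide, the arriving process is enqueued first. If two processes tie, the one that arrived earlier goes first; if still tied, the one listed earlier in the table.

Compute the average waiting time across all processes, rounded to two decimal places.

6.20

Gantt: | J1 0-3 | J2 3-4 | J3 4-5 | J1 5-6 | J2 6-7 | J3 7-8 | J4 8-9 | J2 9-10 | J3 10-11 | J4 11-12 | J5 12-13 | J3 13-14 | J4 14-15 | J5 15-16 | J3 16-17 | J5 17-18 | J3 18-19 | J5 19-20 | J3 20-21 | J5 21-22 | J3 22-23 |
Completion: J1=6  J2=10  J3=23  J4=15  J5=22
Waiting times: J1=2, J2=4, J3=12, J4=6, J5=7
Average waiting = (2+4+12+6+7) / 5 = 31/5 = 6.20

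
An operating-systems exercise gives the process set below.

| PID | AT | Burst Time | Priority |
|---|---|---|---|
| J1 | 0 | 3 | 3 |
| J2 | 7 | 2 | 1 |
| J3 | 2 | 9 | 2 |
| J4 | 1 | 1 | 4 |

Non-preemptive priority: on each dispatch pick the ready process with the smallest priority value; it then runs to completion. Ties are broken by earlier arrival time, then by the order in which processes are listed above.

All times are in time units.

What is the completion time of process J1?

3

Schedule: | J1 0-3 | J3 3-12 | J2 12-14 | J4 14-15 |
Completion: J1=3  J2=14  J3=12  J4=15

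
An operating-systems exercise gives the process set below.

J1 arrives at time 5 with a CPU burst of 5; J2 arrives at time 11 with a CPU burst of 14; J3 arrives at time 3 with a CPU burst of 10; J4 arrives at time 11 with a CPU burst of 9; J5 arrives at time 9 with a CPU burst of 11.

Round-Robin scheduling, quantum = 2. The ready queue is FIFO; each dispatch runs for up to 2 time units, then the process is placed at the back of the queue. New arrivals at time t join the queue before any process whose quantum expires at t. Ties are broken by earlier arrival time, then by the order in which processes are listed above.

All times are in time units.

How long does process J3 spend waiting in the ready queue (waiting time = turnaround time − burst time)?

Gantt: | idle 0-3 | J3 3-5 | J1 5-7 | J3 7-9 | J1 9-11 | J5 11-13 | J3 13-15 | J2 15-17 | J4 17-19 | J1 19-20 | J5 20-22 | J3 22-24 | J2 24-26 | J4 26-28 | J5 28-30 | J3 30-32 | J2 32-34 | J4 34-36 | J5 36-38 | J2 38-40 | J4 40-42 | J5 42-44 | J2 44-46 | J4 46-47 | J5 47-48 | J2 48-52 |
Completion: J1=20  J2=52  J3=32  J4=47  J5=48
Waiting(J3) = turnaround − burst = 29 − 10 = 19

19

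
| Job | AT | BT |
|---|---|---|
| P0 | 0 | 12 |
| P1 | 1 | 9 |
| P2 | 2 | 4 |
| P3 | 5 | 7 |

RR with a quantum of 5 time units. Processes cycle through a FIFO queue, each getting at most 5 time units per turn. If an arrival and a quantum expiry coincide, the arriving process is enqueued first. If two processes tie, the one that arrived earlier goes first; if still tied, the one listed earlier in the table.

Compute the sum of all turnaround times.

Schedule: | P0 0-5 | P1 5-10 | P2 10-14 | P3 14-19 | P0 19-24 | P1 24-28 | P3 28-30 | P0 30-32 |
Completion: P0=32  P1=28  P2=14  P3=30
Turnaround = completion − arrival: P0=32, P1=27, P2=12, P3=25
Total turnaround = 32 + 27 + 12 + 25 = 96

96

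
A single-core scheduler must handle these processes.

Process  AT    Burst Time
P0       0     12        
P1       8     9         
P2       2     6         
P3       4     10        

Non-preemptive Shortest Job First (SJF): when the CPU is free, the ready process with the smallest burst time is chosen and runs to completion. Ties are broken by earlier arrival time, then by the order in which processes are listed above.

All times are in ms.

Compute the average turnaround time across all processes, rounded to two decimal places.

Gantt: | P0 0-12 | P2 12-18 | P1 18-27 | P3 27-37 |
Completion: P0=12  P1=27  P2=18  P3=37
Turnaround (C−A): P0=12  P1=19  P2=16  P3=33
Turnaround times: P0=12, P1=19, P2=16, P3=33
Average turnaround = (12+19+16+33) / 4 = 80/4 = 20.00

20.00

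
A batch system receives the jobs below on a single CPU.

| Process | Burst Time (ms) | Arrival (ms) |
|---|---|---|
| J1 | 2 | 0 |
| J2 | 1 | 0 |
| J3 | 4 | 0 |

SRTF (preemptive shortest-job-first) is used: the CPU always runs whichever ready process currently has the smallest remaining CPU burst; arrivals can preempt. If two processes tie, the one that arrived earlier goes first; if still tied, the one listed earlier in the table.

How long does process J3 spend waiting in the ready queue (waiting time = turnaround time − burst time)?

Timeline: | J2 0-1 | J1 1-3 | J3 3-7 |
Completion: J1=3  J2=1  J3=7
Waiting(J3) = turnaround − burst = 7 − 4 = 3

3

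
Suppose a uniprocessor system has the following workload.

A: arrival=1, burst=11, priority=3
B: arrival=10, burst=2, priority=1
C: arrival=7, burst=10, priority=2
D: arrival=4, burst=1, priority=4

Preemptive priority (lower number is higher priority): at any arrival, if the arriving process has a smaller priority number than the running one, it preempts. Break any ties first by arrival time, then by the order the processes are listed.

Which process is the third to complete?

A

Schedule: | idle 0-1 | A 1-7 | C 7-10 | B 10-12 | C 12-19 | A 19-24 | D 24-25 |
Completion: A=24  B=12  C=19  D=25
Turnaround (C−A): A=23  B=2  C=12  D=21
Finish order: B → C → A → D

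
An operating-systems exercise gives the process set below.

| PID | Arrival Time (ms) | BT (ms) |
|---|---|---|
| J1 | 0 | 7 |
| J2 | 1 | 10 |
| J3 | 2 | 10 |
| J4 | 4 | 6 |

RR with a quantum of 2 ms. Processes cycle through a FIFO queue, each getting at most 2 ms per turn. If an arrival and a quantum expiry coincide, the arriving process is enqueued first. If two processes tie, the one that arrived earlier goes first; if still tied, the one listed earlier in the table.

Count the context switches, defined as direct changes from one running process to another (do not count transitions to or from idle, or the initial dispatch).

16

Schedule: | J1 0-2 | J2 2-4 | J3 4-6 | J1 6-8 | J4 8-10 | J2 10-12 | J3 12-14 | J1 14-16 | J4 16-18 | J2 18-20 | J3 20-22 | J1 22-23 | J4 23-25 | J2 25-27 | J3 27-29 | J2 29-31 | J3 31-33 |
Completion: J1=23  J2=31  J3=33  J4=25
Turnaround (C−A): J1=23  J2=30  J3=31  J4=21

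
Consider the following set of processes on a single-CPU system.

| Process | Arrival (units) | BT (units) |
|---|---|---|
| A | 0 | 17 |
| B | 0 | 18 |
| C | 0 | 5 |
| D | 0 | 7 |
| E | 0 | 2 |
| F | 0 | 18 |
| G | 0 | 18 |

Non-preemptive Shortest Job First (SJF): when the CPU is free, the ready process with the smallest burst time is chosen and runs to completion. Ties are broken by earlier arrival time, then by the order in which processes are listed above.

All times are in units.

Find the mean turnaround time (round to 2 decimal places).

36.43

Gantt: | E 0-2 | C 2-7 | D 7-14 | A 14-31 | B 31-49 | F 49-67 | G 67-85 |
Completion: A=31  B=49  C=7  D=14  E=2  F=67  G=85
Turnaround (C−A): A=31  B=49  C=7  D=14  E=2  F=67  G=85
Turnaround times: A=31, B=49, C=7, D=14, E=2, F=67, G=85
Average turnaround = (31+49+7+14+2+67+85) / 7 = 255/7 = 36.43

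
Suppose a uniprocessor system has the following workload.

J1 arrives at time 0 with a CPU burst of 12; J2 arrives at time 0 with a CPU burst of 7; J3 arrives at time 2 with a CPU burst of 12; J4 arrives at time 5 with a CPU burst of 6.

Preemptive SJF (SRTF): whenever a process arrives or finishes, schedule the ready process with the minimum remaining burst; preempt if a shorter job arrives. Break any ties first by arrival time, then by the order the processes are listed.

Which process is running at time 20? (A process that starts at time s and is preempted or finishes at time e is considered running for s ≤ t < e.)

Timeline: | J2 0-7 | J4 7-13 | J1 13-25 | J3 25-37 |
Completion: J1=25  J2=7  J3=37  J4=13

J1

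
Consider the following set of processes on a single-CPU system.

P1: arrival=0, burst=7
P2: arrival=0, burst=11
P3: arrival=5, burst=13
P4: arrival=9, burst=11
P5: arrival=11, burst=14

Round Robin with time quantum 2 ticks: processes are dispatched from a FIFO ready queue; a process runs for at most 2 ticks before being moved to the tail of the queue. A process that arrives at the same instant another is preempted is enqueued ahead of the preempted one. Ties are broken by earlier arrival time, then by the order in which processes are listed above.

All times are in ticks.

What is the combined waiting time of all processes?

Schedule: | P1 0-2 | P2 2-4 | P1 4-6 | P2 6-8 | P3 8-10 | P1 10-12 | P2 12-14 | P4 14-16 | P3 16-18 | P5 18-20 | P1 20-21 | P2 21-23 | P4 23-25 | P3 25-27 | P5 27-29 | P2 29-31 | P4 31-33 | P3 33-35 | P5 35-37 | P2 37-38 | P4 38-40 | P3 40-42 | P5 42-44 | P4 44-46 | P3 46-48 | P5 48-50 | P4 50-51 | P3 51-52 | P5 52-56 |
Completion: P1=21  P2=38  P3=52  P4=51  P5=56
Waiting = turnaround − burst: P1=14, P2=27, P3=34, P4=31, P5=31
Total waiting = 14 + 27 + 34 + 31 + 31 = 137

137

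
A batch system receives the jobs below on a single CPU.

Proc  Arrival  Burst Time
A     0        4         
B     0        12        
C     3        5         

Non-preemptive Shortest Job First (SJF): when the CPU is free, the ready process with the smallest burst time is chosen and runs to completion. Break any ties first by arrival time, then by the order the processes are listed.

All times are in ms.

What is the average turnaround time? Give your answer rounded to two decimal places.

10.33

Gantt: | A 0-4 | C 4-9 | B 9-21 |
Completion: A=4  B=21  C=9
Turnaround times: A=4, B=21, C=6
Average turnaround = (4+21+6) / 3 = 31/3 = 10.33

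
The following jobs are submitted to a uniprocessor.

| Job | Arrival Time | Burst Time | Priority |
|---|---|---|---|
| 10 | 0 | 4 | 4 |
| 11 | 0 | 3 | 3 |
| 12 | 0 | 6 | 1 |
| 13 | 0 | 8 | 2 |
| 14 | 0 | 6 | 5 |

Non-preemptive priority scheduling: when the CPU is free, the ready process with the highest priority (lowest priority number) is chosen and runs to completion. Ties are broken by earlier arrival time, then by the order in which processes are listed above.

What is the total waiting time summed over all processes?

58

Gantt: | 12 0-6 | 13 6-14 | 11 14-17 | 10 17-21 | 14 21-27 |
Completion: 10=21  11=17  12=6  13=14  14=27
Waiting = turnaround − burst: 10=17, 11=14, 12=0, 13=6, 14=21
Total waiting = 17 + 14 + 0 + 6 + 21 = 58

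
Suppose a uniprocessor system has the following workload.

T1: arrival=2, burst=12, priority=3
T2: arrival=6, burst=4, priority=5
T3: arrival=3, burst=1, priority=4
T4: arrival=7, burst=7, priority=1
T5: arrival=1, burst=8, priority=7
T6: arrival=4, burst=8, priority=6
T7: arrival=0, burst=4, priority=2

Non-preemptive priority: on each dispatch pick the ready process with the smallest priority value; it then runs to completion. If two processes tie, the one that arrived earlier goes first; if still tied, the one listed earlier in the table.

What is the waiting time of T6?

Gantt: | T7 0-4 | T1 4-16 | T4 16-23 | T3 23-24 | T2 24-28 | T6 28-36 | T5 36-44 |
Completion: T1=16  T2=28  T3=24  T4=23  T5=44  T6=36  T7=4
Turnaround (C−A): T1=14  T2=22  T3=21  T4=16  T5=43  T6=32  T7=4
Waiting(T6) = turnaround − burst = 32 − 8 = 24

24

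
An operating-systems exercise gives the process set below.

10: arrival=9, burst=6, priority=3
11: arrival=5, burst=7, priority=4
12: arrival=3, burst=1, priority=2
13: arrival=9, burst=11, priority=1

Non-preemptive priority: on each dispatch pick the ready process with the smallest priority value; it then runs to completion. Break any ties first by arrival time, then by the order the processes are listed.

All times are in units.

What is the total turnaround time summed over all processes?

42

Timeline: | idle 0-3 | 12 3-4 | idle 4-5 | 11 5-12 | 13 12-23 | 10 23-29 |
Completion: 10=29  11=12  12=4  13=23
Turnaround (C−A): 10=20  11=7  12=1  13=14
Turnaround = completion − arrival: 10=20, 11=7, 12=1, 13=14
Total turnaround = 20 + 7 + 1 + 14 = 42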